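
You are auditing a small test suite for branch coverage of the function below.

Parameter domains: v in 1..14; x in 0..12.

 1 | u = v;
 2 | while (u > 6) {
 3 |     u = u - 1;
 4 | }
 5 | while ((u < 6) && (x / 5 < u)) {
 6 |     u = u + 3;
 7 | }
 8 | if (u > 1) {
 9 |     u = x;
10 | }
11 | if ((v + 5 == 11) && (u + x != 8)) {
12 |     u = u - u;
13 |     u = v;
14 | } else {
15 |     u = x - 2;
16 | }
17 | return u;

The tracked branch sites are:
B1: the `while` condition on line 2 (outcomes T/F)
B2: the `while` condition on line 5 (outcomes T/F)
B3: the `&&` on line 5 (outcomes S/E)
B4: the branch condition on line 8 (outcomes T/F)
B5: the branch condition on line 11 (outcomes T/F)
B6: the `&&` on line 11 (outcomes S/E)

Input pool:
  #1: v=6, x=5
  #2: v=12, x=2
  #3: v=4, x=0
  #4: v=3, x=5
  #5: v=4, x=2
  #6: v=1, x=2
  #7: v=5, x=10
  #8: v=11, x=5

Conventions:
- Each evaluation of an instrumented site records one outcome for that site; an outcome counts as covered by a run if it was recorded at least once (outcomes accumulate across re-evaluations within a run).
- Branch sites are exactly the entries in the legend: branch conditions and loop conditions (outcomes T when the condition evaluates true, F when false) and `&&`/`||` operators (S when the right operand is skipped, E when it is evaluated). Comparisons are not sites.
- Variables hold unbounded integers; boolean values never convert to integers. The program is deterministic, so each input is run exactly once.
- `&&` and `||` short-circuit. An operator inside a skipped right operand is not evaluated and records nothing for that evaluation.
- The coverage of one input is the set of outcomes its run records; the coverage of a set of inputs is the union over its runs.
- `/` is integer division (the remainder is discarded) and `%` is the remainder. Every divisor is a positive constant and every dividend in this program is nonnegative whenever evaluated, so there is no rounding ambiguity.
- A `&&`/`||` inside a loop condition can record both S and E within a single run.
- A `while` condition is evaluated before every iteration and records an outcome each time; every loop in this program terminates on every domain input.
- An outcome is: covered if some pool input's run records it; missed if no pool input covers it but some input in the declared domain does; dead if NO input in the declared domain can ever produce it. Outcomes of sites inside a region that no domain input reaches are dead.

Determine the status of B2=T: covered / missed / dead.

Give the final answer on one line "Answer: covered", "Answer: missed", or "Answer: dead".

B2=T is recorded by pool input(s) 3, 4, 5, 6, 7 -> covered

Answer: covered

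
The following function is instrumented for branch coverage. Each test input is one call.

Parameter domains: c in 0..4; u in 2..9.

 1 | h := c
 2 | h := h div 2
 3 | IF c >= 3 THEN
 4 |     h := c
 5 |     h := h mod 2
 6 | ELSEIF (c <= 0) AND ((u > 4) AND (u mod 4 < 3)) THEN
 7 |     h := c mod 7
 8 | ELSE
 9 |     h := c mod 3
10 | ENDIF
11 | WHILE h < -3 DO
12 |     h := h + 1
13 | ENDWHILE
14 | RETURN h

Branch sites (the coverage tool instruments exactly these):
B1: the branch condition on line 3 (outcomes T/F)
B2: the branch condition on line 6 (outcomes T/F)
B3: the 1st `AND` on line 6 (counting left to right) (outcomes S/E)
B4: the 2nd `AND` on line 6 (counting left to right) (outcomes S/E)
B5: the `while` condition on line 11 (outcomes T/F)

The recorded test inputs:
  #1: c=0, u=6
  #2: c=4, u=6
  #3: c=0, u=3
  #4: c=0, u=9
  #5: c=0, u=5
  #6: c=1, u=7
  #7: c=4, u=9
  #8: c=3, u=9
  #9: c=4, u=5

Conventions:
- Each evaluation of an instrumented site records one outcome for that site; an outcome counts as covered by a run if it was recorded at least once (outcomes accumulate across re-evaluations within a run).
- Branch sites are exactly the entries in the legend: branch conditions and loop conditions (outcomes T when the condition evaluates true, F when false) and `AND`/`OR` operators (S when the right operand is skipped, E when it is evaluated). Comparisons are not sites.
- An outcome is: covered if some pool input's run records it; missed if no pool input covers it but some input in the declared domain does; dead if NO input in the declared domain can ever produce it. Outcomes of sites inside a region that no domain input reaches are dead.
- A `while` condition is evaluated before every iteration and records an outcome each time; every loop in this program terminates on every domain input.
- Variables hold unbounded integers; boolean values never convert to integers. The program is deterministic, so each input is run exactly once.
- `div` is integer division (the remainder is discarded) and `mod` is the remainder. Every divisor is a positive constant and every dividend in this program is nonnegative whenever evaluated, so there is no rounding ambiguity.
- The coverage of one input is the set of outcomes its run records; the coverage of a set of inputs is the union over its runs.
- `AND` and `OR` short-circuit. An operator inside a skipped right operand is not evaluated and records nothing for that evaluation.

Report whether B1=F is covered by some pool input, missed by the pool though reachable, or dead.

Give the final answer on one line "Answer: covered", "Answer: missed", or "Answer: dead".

B1=F is recorded by pool input(s) 1, 3, 4, 5, 6 -> covered

Answer: covered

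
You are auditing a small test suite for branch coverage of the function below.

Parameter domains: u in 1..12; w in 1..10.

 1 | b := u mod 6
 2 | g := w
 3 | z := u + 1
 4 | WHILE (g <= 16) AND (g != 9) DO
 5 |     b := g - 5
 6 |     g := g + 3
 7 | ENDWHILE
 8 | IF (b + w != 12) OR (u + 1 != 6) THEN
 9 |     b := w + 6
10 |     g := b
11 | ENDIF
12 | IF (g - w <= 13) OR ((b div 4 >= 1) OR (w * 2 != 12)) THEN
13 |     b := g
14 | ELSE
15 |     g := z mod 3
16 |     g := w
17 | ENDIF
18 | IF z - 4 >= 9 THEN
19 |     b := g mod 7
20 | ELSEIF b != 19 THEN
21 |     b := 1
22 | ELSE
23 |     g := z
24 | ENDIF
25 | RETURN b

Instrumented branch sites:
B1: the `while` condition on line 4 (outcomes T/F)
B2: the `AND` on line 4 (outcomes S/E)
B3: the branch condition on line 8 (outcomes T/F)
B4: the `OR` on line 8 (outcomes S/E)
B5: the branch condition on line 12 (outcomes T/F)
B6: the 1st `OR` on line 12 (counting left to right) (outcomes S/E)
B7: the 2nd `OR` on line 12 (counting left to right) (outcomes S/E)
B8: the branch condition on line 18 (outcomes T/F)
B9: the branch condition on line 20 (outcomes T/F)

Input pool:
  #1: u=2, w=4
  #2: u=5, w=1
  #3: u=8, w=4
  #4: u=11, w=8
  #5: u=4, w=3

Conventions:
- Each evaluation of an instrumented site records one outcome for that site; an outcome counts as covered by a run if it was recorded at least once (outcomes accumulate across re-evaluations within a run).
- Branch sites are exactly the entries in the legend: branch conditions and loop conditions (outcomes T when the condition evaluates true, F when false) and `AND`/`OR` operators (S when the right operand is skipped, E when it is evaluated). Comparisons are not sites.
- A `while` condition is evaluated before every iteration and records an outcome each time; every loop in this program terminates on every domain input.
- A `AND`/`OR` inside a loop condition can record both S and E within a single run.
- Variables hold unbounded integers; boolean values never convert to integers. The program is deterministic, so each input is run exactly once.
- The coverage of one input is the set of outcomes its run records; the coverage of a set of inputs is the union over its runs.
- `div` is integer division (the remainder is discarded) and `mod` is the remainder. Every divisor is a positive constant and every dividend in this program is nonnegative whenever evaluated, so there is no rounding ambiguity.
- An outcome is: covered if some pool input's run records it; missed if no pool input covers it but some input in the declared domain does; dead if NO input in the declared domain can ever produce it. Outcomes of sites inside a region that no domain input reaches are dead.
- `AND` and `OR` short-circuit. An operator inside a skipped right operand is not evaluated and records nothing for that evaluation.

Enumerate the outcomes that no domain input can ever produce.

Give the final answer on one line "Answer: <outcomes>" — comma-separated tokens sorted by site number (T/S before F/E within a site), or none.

checking every outcome against all 120 domain inputs:
  B5=F: unreachable across the whole domain -> dead
  B7=E: unreachable across the whole domain -> dead
  reachable outcomes have witnesses, e.g. B1=T (e.g. u=1, w=1), B1=F (e.g. u=1, w=1), B2=S (e.g. u=1, w=1), B2=E (e.g. u=1, w=1)

Answer: B5=F, B7=E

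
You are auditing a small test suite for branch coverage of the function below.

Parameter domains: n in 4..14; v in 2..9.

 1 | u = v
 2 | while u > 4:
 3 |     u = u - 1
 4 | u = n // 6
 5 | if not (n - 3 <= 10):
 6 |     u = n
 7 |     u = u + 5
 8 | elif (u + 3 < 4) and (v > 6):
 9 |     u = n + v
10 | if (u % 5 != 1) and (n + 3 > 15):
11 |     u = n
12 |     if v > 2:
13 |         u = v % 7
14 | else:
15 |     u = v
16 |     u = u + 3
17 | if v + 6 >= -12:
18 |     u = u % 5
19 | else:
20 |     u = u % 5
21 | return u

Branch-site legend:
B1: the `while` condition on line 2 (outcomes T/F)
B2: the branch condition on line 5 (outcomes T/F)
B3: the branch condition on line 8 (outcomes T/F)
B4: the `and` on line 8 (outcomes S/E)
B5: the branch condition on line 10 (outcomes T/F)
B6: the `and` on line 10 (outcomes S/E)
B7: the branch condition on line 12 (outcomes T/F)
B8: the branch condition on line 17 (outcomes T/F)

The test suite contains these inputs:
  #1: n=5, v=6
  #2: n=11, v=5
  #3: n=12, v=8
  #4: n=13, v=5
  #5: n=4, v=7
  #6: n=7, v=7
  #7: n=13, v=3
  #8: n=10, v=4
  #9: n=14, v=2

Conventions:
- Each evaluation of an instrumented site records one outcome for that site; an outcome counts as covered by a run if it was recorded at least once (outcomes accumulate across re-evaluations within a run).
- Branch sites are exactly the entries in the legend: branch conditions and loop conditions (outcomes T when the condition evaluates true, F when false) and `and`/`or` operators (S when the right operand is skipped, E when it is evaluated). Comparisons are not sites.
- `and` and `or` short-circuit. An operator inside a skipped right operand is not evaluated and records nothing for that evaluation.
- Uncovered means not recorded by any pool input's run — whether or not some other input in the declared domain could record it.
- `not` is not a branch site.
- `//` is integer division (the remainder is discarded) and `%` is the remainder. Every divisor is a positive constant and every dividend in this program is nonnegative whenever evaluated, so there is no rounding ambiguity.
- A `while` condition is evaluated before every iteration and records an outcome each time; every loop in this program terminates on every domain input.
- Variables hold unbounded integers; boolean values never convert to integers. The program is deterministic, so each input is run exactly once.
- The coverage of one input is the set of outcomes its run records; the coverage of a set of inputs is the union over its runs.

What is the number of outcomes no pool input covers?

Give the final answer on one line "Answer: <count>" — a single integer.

input #1, n=5, v=6: outcomes B1=T, B1=F, B2=F, B3=F, B4=E, B5=F, B6=E, B8=T
input #2, n=11, v=5: outcomes B1=T, B1=F, B2=F, B3=F, B4=S, B5=F, B6=S, B8=T
input #3, n=12, v=8: outcomes B1=T, B1=F, B2=F, B3=F, B4=S, B5=F, B6=E, B8=T
input #4, n=13, v=5: outcomes B1=T, B1=F, B2=F, B3=F, B4=S, B5=T, B6=E, B7=T, B8=T
input #5, n=4, v=7: outcomes B1=T, B1=F, B2=F, B3=T, B4=E, B5=F, B6=S, B8=T
input #6, n=7, v=7: outcomes B1=T, B1=F, B2=F, B3=F, B4=S, B5=F, B6=S, B8=T
input #7, n=13, v=3: outcomes B1=F, B2=F, B3=F, B4=S, B5=T, B6=E, B7=T, B8=T
input #8, n=10, v=4: outcomes B1=F, B2=F, B3=F, B4=S, B5=F, B6=S, B8=T
input #9, n=14, v=2: outcomes B1=F, B2=T, B5=T, B6=E, B7=F, B8=T
union over the pool: B1=T, B1=F, B2=T, B2=F, B3=T, B3=F, B4=S, B4=E, B5=T, B5=F, B6=S, B6=E, B7=T, B7=F, B8=T
uncovered (1 of 16): B8=F

Answer: 1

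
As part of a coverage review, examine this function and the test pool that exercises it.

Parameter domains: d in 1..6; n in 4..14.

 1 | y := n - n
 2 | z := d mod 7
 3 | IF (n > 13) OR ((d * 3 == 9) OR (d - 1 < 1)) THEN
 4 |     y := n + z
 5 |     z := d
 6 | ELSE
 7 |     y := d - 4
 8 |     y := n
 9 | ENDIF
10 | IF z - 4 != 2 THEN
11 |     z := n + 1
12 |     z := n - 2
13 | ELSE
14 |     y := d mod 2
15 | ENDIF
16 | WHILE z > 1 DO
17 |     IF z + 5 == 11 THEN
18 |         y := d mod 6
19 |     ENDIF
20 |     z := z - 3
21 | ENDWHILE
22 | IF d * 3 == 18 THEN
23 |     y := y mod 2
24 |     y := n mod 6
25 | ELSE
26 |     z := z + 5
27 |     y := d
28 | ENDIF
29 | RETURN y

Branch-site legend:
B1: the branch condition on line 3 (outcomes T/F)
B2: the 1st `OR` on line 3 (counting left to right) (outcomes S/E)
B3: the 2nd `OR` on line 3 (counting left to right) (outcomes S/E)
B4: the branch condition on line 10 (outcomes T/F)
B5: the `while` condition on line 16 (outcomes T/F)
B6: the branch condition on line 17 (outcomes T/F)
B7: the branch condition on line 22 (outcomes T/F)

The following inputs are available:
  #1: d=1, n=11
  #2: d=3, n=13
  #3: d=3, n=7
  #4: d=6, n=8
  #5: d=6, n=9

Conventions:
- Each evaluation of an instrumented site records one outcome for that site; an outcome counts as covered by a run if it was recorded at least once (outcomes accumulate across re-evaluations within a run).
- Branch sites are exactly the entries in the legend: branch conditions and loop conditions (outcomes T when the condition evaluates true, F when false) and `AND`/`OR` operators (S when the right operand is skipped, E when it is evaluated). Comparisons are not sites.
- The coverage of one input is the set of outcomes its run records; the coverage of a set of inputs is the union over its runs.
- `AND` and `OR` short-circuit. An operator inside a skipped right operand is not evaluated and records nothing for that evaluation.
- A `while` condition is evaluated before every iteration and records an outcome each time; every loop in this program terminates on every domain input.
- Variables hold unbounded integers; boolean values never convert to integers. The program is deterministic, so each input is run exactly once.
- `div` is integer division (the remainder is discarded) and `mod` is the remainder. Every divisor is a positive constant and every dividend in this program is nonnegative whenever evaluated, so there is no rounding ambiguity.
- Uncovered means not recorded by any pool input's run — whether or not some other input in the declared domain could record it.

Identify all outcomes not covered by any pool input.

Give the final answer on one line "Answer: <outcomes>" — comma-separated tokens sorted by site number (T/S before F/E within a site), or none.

run #1 (d=1, n=11) runs B2->E, B3->E, B1->T, B4->T, B5->T, B6->F, B5->T, B6->T, B5->T, B6->F, B5->F, B7->F; records B1=T, B2=E, B3=E, B4=T, B5=T, B5=F, B6=T, B6=F, B7=F
run #2 (d=3, n=13) runs B2->E, B3->S, B1->T, B4->T, B5->T, B6->F, B5->T, B6->F, B5->T, B6->F, B5->T, B6->F, B5->F, B7->F; records B1=T, B2=E, B3=S, B4=T, B5=T, B5=F, B6=F, B7=F
run #3 (d=3, n=7) runs B2->E, B3->S, B1->T, B4->T, B5->T, B6->F, B5->T, B6->F, B5->F, B7->F; records B1=T, B2=E, B3=S, B4=T, B5=T, B5=F, B6=F, B7=F
run #4 (d=6, n=8) runs B2->E, B3->E, B1->F, B4->F, B5->T, B6->T, B5->T, B6->F, B5->F, B7->T; records B1=F, B2=E, B3=E, B4=F, B5=T, B5=F, B6=T, B6=F, B7=T
run #5 (d=6, n=9) runs B2->E, B3->E, B1->F, B4->F, B5->T, B6->T, B5->T, B6->F, B5->F, B7->T; records B1=F, B2=E, B3=E, B4=F, B5=T, B5=F, B6=T, B6=F, B7=T
union over the pool: B1=T, B1=F, B2=E, B3=S, B3=E, B4=T, B4=F, B5=T, B5=F, B6=T, B6=F, B7=T, B7=F
uncovered (1 of 14): B2=S

Answer: B2=S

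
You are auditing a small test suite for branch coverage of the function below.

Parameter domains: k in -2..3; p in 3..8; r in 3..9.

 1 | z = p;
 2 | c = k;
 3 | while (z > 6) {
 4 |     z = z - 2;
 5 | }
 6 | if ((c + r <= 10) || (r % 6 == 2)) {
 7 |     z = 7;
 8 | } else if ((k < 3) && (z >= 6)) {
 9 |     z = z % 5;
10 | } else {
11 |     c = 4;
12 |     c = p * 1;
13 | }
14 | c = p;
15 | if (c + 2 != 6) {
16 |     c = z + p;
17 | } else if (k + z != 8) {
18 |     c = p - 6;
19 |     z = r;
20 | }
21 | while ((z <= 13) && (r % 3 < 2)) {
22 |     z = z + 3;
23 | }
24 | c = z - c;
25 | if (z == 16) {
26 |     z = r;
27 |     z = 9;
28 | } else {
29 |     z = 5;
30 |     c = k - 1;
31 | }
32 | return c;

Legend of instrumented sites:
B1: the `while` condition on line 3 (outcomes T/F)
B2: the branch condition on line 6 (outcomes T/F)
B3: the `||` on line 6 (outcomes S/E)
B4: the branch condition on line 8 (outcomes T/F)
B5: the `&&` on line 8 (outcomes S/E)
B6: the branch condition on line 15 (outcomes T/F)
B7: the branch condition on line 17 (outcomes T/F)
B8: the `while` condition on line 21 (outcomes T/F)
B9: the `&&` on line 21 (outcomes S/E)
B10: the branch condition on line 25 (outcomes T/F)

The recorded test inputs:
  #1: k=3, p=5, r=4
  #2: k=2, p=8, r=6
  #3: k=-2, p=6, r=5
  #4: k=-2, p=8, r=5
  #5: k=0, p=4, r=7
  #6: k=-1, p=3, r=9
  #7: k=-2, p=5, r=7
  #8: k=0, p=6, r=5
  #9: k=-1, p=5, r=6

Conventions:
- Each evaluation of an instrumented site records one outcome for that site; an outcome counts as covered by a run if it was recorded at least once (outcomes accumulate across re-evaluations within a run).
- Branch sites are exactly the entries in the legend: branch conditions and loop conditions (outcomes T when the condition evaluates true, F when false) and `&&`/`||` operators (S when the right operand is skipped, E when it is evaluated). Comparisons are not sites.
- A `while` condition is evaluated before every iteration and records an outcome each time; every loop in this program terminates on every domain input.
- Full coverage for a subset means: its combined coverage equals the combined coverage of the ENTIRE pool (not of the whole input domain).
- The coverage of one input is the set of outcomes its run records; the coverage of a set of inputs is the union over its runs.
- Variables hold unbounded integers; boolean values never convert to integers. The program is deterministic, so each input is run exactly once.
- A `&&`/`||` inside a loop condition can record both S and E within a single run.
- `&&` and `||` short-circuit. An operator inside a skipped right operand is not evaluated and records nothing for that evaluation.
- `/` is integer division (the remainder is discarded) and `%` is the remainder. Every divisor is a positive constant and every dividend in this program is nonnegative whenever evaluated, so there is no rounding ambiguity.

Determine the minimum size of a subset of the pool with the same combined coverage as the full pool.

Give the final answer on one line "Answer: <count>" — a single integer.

input #1, k=3, p=5, r=4: events B1->F, B3->S, B2->T, B6->T, B9->E, B8->T, B9->E, B8->T, B9->E, B8->T, B9->S, B8->F, B10->T; outcomes B1=F, B2=T, B3=S, B6=T, B8=T, B8=F, B9=S, B9=E, B10=T
input #2, k=2, p=8, r=6: events B1->T, B1->F, B3->S, B2->T, B6->T, B9->E, B8->T, B9->E, B8->T, B9->E, B8->T, B9->S, B8->F, B10->T; outcomes B1=T, B1=F, B2=T, B3=S, B6=T, B8=T, B8=F, B9=S, B9=E, B10=T
input #3, k=-2, p=6, r=5: events B1->F, B3->S, B2->T, B6->T, B9->E, B8->F, B10->F; outcomes B1=F, B2=T, B3=S, B6=T, B8=F, B9=E, B10=F
input #4, k=-2, p=8, r=5: events B1->T, B1->F, B3->S, B2->T, B6->T, B9->E, B8->F, B10->F; outcomes B1=T, B1=F, B2=T, B3=S, B6=T, B8=F, B9=E, B10=F
input #5, k=0, p=4, r=7: events B1->F, B3->S, B2->T, B6->F, B7->T, B9->E, B8->T, B9->E, B8->T, B9->E, B8->T, B9->S, B8->F, B10->T; outcomes B1=F, B2=T, B3=S, B6=F, B7=T, B8=T, B8=F, B9=S, B9=E, B10=T
input #6, k=-1, p=3, r=9: events B1->F, B3->S, B2->T, B6->T, B9->E, B8->T, B9->E, B8->T, B9->E, B8->T, B9->S, B8->F, B10->T; outcomes B1=F, B2=T, B3=S, B6=T, B8=T, B8=F, B9=S, B9=E, B10=T
input #7, k=-2, p=5, r=7: events B1->F, B3->S, B2->T, B6->T, B9->E, B8->T, B9->E, B8->T, B9->E, B8->T, B9->S, B8->F, B10->T; outcomes B1=F, B2=T, B3=S, B6=T, B8=T, B8=F, B9=S, B9=E, B10=T
input #8, k=0, p=6, r=5: events B1->F, B3->S, B2->T, B6->T, B9->E, B8->F, B10->F; outcomes B1=F, B2=T, B3=S, B6=T, B8=F, B9=E, B10=F
input #9, k=-1, p=5, r=6: events B1->F, B3->S, B2->T, B6->T, B9->E, B8->T, B9->E, B8->T, B9->E, B8->T, B9->S, B8->F, B10->T; outcomes B1=F, B2=T, B3=S, B6=T, B8=T, B8=F, B9=S, B9=E, B10=T
together the pool reaches 13 outcomes: B1=T, B1=F, B2=T, B3=S, B6=T, B6=F, B7=T, B8=T, B8=F, B9=S, B9=E, B10=T, B10=F
every size-1 subset falls short of the 13 outcomes (best: 10/13)
at size 2, {4, 5} reaches all 13 outcomes; every lexicographically earlier size-2 subset fails

Answer: 2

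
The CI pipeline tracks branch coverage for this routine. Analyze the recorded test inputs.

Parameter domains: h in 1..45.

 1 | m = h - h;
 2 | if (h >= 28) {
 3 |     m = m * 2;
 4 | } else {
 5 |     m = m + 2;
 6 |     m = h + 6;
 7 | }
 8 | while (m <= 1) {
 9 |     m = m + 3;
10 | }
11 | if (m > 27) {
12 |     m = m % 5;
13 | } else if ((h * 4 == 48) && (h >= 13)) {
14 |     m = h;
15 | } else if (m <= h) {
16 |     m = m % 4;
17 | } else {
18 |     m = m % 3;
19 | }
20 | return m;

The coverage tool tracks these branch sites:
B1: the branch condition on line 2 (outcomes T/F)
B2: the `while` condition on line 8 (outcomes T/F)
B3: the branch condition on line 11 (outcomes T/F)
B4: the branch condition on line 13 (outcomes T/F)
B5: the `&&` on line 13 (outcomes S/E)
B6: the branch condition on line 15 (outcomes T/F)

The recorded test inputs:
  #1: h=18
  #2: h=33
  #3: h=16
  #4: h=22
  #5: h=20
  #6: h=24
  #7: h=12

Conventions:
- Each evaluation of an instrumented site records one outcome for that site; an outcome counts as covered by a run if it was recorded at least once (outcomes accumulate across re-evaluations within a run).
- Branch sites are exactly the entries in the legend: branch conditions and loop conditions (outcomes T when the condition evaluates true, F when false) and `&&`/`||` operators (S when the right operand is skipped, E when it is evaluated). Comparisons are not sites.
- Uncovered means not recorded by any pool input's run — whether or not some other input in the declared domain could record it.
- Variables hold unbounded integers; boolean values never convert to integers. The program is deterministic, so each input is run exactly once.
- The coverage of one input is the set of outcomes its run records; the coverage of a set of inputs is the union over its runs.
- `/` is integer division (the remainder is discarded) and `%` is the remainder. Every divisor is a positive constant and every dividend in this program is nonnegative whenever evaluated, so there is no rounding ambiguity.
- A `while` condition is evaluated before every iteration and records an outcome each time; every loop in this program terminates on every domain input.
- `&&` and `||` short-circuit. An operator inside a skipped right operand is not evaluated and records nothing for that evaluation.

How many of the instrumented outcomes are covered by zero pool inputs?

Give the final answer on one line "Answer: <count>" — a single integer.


#1 (h=18) -> covered: B1=F, B2=F, B3=F, B4=F, B5=S, B6=F
#2 (h=33) -> covered: B1=T, B2=T, B2=F, B3=F, B4=F, B5=S, B6=T
#3 (h=16) -> covered: B1=F, B2=F, B3=F, B4=F, B5=S, B6=F
#4 (h=22) -> covered: B1=F, B2=F, B3=T
#5 (h=20) -> covered: B1=F, B2=F, B3=F, B4=F, B5=S, B6=F
#6 (h=24) -> covered: B1=F, B2=F, B3=T
#7 (h=12) -> covered: B1=F, B2=F, B3=F, B4=F, B5=E, B6=F
union over the pool: B1=T, B1=F, B2=T, B2=F, B3=T, B3=F, B4=F, B5=S, B5=E, B6=T, B6=F
uncovered (1 of 12): B4=T
Answer: 1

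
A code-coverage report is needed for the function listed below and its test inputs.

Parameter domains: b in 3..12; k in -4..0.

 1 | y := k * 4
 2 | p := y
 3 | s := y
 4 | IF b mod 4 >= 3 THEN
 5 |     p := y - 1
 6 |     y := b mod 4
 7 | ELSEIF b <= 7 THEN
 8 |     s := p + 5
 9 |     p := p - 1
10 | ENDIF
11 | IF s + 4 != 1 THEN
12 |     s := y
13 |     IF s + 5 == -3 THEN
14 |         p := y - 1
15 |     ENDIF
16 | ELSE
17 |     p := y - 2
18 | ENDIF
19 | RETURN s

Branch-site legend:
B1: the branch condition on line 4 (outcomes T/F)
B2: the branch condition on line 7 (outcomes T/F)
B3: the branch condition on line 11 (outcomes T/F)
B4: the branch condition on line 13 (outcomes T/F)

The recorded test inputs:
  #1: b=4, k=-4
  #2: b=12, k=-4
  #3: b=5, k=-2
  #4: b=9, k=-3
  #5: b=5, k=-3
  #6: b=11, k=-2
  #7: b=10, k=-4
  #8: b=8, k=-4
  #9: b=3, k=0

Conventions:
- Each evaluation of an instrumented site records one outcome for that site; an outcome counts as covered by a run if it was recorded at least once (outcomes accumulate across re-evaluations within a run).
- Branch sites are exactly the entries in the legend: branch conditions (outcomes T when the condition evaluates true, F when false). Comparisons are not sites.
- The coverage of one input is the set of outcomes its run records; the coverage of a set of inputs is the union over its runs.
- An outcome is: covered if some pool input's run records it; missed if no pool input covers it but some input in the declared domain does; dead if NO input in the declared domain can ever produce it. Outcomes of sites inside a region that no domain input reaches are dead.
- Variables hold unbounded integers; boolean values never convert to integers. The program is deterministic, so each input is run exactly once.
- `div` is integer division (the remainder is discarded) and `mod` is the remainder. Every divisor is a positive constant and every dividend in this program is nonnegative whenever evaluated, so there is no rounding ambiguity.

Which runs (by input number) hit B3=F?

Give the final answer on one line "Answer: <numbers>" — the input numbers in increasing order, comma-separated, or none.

input #1 (b=4, k=-4): does not record B3=F
input #2 (b=12, k=-4): does not record B3=F
input #3 (b=5, k=-2): records B3=F
input #4 (b=9, k=-3): does not record B3=F
input #5 (b=5, k=-3): does not record B3=F
input #6 (b=11, k=-2): does not record B3=F
input #7 (b=10, k=-4): does not record B3=F
input #8 (b=8, k=-4): does not record B3=F
input #9 (b=3, k=0): does not record B3=F

Answer: 3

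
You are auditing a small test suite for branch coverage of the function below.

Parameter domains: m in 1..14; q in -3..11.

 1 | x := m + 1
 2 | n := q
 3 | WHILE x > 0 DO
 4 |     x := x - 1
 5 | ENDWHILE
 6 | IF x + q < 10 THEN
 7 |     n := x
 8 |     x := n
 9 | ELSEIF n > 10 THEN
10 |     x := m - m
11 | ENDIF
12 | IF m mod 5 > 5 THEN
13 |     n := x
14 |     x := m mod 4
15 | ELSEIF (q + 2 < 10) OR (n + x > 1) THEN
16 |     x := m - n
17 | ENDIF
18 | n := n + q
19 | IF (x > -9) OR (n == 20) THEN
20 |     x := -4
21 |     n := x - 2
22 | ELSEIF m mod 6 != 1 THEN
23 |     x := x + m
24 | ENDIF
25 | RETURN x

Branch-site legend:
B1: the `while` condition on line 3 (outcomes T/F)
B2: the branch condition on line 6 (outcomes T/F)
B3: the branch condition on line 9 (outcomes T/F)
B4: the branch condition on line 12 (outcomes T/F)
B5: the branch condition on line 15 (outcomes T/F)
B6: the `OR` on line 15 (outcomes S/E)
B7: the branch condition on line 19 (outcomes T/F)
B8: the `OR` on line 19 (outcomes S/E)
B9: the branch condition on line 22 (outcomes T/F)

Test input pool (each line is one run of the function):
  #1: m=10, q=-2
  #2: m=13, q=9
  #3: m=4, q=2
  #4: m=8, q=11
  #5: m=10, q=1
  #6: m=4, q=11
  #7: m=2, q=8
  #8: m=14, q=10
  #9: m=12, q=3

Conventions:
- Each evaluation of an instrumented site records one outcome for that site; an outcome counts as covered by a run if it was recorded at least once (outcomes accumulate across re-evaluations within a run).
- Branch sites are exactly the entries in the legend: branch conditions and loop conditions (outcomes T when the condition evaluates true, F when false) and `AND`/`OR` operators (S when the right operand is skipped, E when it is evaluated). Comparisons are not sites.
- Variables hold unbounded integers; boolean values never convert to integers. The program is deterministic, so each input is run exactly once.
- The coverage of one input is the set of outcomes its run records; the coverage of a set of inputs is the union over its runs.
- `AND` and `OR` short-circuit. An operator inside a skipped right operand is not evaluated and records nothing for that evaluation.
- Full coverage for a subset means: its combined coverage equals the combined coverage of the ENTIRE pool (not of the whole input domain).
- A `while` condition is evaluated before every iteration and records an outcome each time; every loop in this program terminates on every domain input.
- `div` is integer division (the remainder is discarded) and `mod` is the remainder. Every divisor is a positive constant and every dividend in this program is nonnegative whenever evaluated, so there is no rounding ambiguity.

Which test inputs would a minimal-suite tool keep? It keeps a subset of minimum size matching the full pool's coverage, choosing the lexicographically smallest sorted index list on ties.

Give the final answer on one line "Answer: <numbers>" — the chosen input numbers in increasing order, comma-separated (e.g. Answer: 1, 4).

#1 (m=10, q=-2) -> B1->T, B1->T, B1->T, B1->T, B1->T, B1->T, B1->T, B1->T, B1->T, B1->T, B1->T, B1->F, B2->T, B4->F, ...; covered: B1=T, B1=F, B2=T, B4=F, B5=T, B6=S, B7=T, B8=S
#2 (m=13, q=9) -> B1->T, B1->T, B1->T, B1->T, B1->T, B1->T, B1->T, B1->T, B1->T, B1->T, B1->T, B1->T, B1->T, B1->T, ...; covered: B1=T, B1=F, B2=T, B4=F, B5=F, B6=E, B7=T, B8=S
#3 (m=4, q=2) -> B1->T, B1->T, B1->T, B1->T, B1->T, B1->F, B2->T, B4->F, B6->S, B5->T, B8->S, B7->T; covered: B1=T, B1=F, B2=T, B4=F, B5=T, B6=S, B7=T, B8=S
#4 (m=8, q=11) -> B1->T, B1->T, B1->T, B1->T, B1->T, B1->T, B1->T, B1->T, B1->T, B1->F, B2->F, B3->T, B4->F, B6->E, ...; covered: B1=T, B1=F, B2=F, B3=T, B4=F, B5=T, B6=E, B7=T, B8=S
#5 (m=10, q=1) -> B1->T, B1->T, B1->T, B1->T, B1->T, B1->T, B1->T, B1->T, B1->T, B1->T, B1->T, B1->F, B2->T, B4->F, ...; covered: B1=T, B1=F, B2=T, B4=F, B5=T, B6=S, B7=T, B8=S
#6 (m=4, q=11) -> B1->T, B1->T, B1->T, B1->T, B1->T, B1->F, B2->F, B3->T, B4->F, B6->E, B5->T, B8->S, B7->T; covered: B1=T, B1=F, B2=F, B3=T, B4=F, B5=T, B6=E, B7=T, B8=S
#7 (m=2, q=8) -> B1->T, B1->T, B1->T, B1->F, B2->T, B4->F, B6->E, B5->F, B8->S, B7->T; covered: B1=T, B1=F, B2=T, B4=F, B5=F, B6=E, B7=T, B8=S
#8 (m=14, q=10) -> B1->T, B1->T, B1->T, B1->T, B1->T, B1->T, B1->T, B1->T, B1->T, B1->T, B1->T, B1->T, B1->T, B1->T, ...; covered: B1=T, B1=F, B2=F, B3=F, B4=F, B5=T, B6=E, B7=T, B8=S
#9 (m=12, q=3) -> B1->T, B1->T, B1->T, B1->T, B1->T, B1->T, B1->T, B1->T, B1->T, B1->T, B1->T, B1->T, B1->T, B1->F, ...; covered: B1=T, B1=F, B2=T, B4=F, B5=T, B6=S, B7=T, B8=S
union over all inputs: B1=T, B1=F, B2=T, B2=F, B3=T, B3=F, B4=F, B5=T, B5=F, B6=S, B6=E, B7=T, B8=S (13 outcomes)
no size-1 subset reaches all 13 outcomes (best union: 9/13)
no size-2 subset reaches all 13 outcomes (best union: 11/13)
no size-3 subset reaches all 13 outcomes (best union: 12/13)
inputs {1, 2, 4, 8} (size 4) cover everything; no size-4 subset with a lexicographically smaller index list covers all 13

Answer: 1, 2, 4, 8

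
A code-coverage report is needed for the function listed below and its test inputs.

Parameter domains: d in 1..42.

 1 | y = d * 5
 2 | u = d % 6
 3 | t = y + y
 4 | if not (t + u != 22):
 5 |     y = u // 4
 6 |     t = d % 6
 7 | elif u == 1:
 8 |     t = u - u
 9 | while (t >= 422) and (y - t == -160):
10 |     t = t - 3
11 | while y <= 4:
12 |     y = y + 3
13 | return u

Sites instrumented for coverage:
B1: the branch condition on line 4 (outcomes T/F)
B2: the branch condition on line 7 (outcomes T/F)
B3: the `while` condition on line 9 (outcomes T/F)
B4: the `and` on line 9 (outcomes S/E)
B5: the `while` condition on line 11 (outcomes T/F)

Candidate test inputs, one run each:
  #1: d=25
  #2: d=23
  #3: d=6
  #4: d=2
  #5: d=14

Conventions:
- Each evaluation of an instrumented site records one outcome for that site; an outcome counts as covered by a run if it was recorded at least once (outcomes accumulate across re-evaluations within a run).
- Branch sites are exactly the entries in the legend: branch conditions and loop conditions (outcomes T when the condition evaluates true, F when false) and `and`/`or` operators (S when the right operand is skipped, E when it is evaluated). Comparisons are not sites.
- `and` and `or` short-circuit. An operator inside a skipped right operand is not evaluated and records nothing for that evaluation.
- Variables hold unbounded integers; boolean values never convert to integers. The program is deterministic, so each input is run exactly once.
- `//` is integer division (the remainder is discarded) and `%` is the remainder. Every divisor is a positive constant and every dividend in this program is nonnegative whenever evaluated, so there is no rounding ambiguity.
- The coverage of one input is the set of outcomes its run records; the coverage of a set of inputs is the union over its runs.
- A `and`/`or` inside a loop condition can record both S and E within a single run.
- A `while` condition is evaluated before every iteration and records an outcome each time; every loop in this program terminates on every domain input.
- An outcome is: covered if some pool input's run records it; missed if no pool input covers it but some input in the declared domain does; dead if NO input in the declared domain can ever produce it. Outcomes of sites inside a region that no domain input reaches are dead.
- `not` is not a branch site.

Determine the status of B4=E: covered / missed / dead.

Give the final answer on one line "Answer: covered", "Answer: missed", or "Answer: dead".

no pool input records B4=E
checking all 42 inputs in the declared domain: B4=E is never recorded -> dead

Answer: dead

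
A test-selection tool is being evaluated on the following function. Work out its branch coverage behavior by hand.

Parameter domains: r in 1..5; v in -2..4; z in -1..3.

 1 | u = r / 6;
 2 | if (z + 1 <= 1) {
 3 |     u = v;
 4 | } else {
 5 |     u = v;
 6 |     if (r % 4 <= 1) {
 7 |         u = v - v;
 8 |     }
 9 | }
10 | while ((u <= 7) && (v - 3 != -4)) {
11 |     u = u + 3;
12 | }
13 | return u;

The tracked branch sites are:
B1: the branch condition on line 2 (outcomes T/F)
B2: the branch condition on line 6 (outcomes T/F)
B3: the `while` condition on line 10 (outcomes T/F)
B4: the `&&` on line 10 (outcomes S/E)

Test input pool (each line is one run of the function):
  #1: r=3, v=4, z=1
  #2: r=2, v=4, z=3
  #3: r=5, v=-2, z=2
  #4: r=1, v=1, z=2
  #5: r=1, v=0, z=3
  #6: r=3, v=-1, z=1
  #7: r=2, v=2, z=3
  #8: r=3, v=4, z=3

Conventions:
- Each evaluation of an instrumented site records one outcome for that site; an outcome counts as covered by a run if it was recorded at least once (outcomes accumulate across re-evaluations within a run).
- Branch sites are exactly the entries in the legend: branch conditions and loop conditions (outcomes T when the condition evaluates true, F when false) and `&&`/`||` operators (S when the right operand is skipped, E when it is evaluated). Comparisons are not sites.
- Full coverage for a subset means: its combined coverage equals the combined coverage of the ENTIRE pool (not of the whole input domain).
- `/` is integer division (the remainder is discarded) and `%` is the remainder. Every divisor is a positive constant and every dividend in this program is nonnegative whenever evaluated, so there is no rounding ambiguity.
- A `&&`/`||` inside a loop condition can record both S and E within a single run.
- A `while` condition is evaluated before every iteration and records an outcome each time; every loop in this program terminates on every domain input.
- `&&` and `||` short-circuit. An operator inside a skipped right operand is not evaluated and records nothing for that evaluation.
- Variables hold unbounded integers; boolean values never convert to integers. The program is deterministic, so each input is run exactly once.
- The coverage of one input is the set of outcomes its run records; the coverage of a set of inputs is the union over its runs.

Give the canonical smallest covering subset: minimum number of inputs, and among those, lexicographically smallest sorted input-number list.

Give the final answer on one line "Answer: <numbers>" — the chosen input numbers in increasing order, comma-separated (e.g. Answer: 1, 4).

test 1 (r=3, v=4, z=1) fires B1->F, B2->F, B4->E, B3->T, B4->E, B3->T, B4->S, B3->F; hits B1=F, B2=F, B3=T, B3=F, B4=S, B4=E
test 2 (r=2, v=4, z=3) fires B1->F, B2->F, B4->E, B3->T, B4->E, B3->T, B4->S, B3->F; hits B1=F, B2=F, B3=T, B3=F, B4=S, B4=E
test 3 (r=5, v=-2, z=2) fires B1->F, B2->T, B4->E, B3->T, B4->E, B3->T, B4->E, B3->T, B4->S, B3->F; hits B1=F, B2=T, B3=T, B3=F, B4=S, B4=E
test 4 (r=1, v=1, z=2) fires B1->F, B2->T, B4->E, B3->T, B4->E, B3->T, B4->E, B3->T, B4->S, B3->F; hits B1=F, B2=T, B3=T, B3=F, B4=S, B4=E
test 5 (r=1, v=0, z=3) fires B1->F, B2->T, B4->E, B3->T, B4->E, B3->T, B4->E, B3->T, B4->S, B3->F; hits B1=F, B2=T, B3=T, B3=F, B4=S, B4=E
test 6 (r=3, v=-1, z=1) fires B1->F, B2->F, B4->E, B3->F; hits B1=F, B2=F, B3=F, B4=E
test 7 (r=2, v=2, z=3) fires B1->F, B2->F, B4->E, B3->T, B4->E, B3->T, B4->S, B3->F; hits B1=F, B2=F, B3=T, B3=F, B4=S, B4=E
test 8 (r=3, v=4, z=3) fires B1->F, B2->F, B4->E, B3->T, B4->E, B3->T, B4->S, B3->F; hits B1=F, B2=F, B3=T, B3=F, B4=S, B4=E
union over all inputs: B1=F, B2=T, B2=F, B3=T, B3=F, B4=S, B4=E (7 outcomes)
no size-1 subset reaches all 7 outcomes (best union: 6/7)
size 2: inputs {1, 3} cover all 7 outcomes, and no lexicographically smaller subset of this size does

Answer: 1, 3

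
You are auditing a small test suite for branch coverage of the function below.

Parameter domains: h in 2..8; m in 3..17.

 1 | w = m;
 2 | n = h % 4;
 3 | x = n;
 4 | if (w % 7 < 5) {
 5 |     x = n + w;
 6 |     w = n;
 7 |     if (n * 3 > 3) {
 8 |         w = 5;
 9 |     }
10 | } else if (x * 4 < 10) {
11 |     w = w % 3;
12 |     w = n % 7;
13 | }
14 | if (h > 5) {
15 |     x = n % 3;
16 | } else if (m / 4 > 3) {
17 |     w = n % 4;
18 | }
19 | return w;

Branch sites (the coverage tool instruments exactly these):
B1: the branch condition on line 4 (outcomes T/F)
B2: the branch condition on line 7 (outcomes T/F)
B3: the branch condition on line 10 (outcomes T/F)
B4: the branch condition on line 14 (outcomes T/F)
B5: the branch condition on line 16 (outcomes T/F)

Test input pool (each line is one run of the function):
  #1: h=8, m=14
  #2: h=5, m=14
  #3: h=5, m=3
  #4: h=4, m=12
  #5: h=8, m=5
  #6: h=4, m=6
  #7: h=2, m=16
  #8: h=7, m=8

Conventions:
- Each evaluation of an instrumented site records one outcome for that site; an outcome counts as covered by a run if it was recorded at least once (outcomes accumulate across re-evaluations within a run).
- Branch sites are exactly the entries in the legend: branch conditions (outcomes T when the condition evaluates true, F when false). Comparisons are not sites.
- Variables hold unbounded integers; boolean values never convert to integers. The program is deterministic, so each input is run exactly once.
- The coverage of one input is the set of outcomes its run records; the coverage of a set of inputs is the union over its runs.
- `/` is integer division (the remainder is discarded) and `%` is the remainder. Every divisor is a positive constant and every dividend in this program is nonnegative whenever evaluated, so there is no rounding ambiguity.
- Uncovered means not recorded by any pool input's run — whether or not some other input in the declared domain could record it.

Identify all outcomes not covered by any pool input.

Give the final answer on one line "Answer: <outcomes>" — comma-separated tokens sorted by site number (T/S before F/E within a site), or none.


run #1 (h=8, m=14) runs B1->T, B2->F, B4->T; records B1=T, B2=F, B4=T
run #2 (h=5, m=14) runs B1->T, B2->F, B4->F, B5->F; records B1=T, B2=F, B4=F, B5=F
run #3 (h=5, m=3) runs B1->T, B2->F, B4->F, B5->F; records B1=T, B2=F, B4=F, B5=F
run #4 (h=4, m=12) runs B1->F, B3->T, B4->F, B5->F; records B1=F, B3=T, B4=F, B5=F
run #5 (h=8, m=5) runs B1->F, B3->T, B4->T; records B1=F, B3=T, B4=T
run #6 (h=4, m=6) runs B1->F, B3->T, B4->F, B5->F; records B1=F, B3=T, B4=F, B5=F
run #7 (h=2, m=16) runs B1->T, B2->T, B4->F, B5->T; records B1=T, B2=T, B4=F, B5=T
run #8 (h=7, m=8) runs B1->T, B2->T, B4->T; records B1=T, B2=T, B4=T
union over the pool: B1=T, B1=F, B2=T, B2=F, B3=T, B4=T, B4=F, B5=T, B5=F
uncovered (1 of 10): B3=F
Answer: B3=F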